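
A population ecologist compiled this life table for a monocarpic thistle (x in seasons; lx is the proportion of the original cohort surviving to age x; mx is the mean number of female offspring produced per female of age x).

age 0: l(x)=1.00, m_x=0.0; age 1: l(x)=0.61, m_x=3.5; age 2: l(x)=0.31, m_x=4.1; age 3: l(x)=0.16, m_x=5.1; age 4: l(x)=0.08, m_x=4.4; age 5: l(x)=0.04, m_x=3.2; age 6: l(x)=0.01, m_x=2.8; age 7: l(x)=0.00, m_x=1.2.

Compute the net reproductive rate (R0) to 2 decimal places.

lx·mx by age: 0, 2.135, 1.271, 0.816, 0.352, 0.128, 0.028, 0
R0 = Σ lx·mx = 4.73 → 4.73

4.73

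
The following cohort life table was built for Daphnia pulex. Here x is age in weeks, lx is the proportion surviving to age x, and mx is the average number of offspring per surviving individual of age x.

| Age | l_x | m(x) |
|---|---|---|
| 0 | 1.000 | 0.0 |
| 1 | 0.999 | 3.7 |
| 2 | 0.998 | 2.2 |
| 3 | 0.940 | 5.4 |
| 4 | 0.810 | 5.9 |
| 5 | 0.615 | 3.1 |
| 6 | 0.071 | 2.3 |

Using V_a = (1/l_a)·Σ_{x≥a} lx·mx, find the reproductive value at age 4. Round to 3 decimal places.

lx·mx for x ≥ 4: 4.779, 1.9065, 0.1633 → sum = 6.8488
V_4 = 6.8488 / l_4 = 6.8488 / 0.81 = 8.455309… → 8.455

8.455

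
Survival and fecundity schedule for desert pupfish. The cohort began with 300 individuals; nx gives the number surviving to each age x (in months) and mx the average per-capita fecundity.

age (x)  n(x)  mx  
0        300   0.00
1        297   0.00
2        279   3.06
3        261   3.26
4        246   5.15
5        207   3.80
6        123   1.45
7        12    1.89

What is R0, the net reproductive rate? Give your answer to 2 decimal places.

lx = nx/n0 = nx/300: 1, 0.99, 0.93, 0.87, 0.82, 0.69, 0.41, 0.04
lx·mx by age: 0, 0, 2.8458, 2.8362, 4.223, 2.622, 0.5945, 0.0756
R0 = Σ lx·mx = 13.1971 → 13.20

13.20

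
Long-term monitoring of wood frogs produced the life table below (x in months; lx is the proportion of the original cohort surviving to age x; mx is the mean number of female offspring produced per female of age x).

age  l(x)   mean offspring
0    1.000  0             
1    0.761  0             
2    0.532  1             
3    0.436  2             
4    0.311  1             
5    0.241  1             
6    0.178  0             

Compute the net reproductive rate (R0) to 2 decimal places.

1.96

lx·mx by age: 0, 0, 0.532, 0.872, 0.311, 0.241, 0
R0 = Σ lx·mx = 1.956 → 1.96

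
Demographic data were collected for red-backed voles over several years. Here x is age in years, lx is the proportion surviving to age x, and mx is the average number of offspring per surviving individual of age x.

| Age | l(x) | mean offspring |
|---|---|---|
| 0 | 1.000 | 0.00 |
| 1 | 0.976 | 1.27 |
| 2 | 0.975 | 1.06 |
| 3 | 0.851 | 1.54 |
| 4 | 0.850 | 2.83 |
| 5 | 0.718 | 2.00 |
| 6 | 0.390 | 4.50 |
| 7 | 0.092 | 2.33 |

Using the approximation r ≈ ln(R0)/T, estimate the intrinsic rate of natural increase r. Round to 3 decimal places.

0.583

R0 = Σ lx·mx = 0 + 1.23952 + 1.0335 + 1.31054 + 2.4055 + 1.436 + 1.755 + 0.21436 = 9.39442
Σ x·lx·mx = 36.07066; T = 36.07066/9.39442 = 3.83958…
r ≈ ln(R0)/T = ln(9.39442)/3.83958… = 0.58343… → 0.583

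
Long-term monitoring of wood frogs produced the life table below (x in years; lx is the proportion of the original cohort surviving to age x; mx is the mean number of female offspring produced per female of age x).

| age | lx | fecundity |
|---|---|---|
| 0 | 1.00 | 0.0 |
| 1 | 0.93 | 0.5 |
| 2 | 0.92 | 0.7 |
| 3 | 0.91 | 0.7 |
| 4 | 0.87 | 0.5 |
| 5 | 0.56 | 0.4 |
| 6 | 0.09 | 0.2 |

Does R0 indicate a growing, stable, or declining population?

growing

R0 = Σ lx·mx = 0 + 0.465 + 0.644 + 0.637 + 0.435 + 0.224 + 0.018 = 2.423
R0 > 1, so the population is growing.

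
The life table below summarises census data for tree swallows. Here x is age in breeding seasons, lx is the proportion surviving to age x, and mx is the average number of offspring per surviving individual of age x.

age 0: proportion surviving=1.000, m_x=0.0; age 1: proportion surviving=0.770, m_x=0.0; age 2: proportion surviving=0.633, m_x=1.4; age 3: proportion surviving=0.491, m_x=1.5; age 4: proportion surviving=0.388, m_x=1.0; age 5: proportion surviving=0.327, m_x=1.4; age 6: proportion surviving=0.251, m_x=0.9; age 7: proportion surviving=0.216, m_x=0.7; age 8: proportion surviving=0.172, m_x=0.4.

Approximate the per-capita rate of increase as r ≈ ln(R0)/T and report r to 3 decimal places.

0.289

R0 = Σ lx·mx = 0 + 0 + 0.8862 + 0.7365 + 0.388 + 0.4578 + 0.2259 + 0.1512 + 0.0688 = 2.9144
Σ x·lx·mx = 10.7871; T = 10.7871/2.9144 = 3.70131…
r ≈ ln(R0)/T = ln(2.9144)/3.70131… = 0.289… → 0.289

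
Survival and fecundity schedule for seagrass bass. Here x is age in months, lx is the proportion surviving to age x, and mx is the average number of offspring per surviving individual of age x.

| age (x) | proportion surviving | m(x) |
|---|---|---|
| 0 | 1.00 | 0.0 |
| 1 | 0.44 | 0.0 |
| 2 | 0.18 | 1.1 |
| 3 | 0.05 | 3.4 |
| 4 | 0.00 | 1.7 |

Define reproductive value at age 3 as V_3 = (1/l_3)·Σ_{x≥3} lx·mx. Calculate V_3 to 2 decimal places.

3.40

lx·mx for x ≥ 3: 0.17, 0 → sum = 0.17
V_3 = 0.17 / l_3 = 0.17 / 0.05 = 3.4 → 3.40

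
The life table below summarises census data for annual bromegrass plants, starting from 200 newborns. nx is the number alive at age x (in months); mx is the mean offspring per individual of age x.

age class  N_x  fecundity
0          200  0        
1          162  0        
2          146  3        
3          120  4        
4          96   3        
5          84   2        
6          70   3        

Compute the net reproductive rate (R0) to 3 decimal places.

7.920

lx = nx/n0 = nx/200: 1, 0.81, 0.73, 0.6, 0.48, 0.42, 0.35
lx·mx by age: 0, 0, 2.19, 2.4, 1.44, 0.84, 1.05
R0 = Σ lx·mx = 7.92 → 7.920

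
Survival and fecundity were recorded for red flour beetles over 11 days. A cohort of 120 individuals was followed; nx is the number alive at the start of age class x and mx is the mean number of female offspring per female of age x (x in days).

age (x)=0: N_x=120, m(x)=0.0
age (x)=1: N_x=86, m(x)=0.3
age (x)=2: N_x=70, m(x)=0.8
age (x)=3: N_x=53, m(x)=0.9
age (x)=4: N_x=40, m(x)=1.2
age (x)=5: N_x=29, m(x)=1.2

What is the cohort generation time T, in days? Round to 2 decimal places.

lx = nx/n0 = nx/120: 1, 0.71667…, 0.58333…, 0.44167…, 0.33333…, 0.24167…
lx·mx: 0, 0.215…, 0.466667…, 0.3975…, 0.4…, 0.29… → R0 = 1.769167…
x·lx·mx: 0, 0.215…, 0.933333…, 1.1925…, 1.6…, 1.45… → Σ = 5.390833…
T = 5.390833… / 1.769167… = 3.047103… → 3.05

3.05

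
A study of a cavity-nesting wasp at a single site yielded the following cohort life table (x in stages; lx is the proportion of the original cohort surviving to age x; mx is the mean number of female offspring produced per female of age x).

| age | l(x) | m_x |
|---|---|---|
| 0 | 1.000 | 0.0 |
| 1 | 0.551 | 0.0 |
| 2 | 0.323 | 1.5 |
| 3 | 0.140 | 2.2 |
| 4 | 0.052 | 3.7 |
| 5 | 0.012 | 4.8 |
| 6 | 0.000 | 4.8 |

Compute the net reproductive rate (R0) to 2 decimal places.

lx·mx by age: 0, 0, 0.4845, 0.308, 0.1924, 0.0576, 0
R0 = Σ lx·mx = 1.0425 → 1.04

1.04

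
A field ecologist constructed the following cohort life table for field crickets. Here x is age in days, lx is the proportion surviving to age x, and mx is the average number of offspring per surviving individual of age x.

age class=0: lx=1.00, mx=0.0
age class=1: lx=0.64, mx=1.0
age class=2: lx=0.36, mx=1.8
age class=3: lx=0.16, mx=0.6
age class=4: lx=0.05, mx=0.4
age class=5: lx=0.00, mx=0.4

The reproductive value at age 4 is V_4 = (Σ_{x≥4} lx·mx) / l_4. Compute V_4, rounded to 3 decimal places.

0.400

lx·mx for x ≥ 4: 0.02, 0 → sum = 0.02
V_4 = 0.02 / l_4 = 0.02 / 0.05 = 0.4 → 0.400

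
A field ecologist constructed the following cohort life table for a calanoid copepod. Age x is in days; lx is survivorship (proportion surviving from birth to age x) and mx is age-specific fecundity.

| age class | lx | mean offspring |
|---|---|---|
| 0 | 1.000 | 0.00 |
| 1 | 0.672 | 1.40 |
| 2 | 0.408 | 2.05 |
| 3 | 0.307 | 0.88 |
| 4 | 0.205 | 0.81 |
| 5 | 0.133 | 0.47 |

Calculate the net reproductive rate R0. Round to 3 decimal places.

2.276

lx·mx by age: 0, 0.9408, 0.8364, 0.27016, 0.16605, 0.06251
R0 = Σ lx·mx = 2.27592 → 2.276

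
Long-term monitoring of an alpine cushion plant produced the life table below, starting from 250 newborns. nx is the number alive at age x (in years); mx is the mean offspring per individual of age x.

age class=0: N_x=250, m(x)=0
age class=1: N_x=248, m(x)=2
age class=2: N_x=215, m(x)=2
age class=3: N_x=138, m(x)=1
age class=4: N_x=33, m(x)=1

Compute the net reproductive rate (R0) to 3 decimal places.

4.388

lx = nx/n0 = nx/250: 1, 0.992, 0.86, 0.552, 0.132
lx·mx by age: 0, 1.984, 1.72, 0.552, 0.132
R0 = Σ lx·mx = 4.388 → 4.388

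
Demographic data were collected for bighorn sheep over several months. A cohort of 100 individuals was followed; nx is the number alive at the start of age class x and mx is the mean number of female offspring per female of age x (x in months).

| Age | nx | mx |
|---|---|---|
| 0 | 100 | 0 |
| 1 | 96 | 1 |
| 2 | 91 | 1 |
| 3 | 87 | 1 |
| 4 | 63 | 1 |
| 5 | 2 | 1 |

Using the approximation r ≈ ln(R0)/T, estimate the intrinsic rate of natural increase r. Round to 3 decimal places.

0.517

lx = nx/n0 = nx/100: 1, 0.96, 0.91, 0.87, 0.63, 0.02
R0 = Σ lx·mx = 0 + 0.96 + 0.91 + 0.87 + 0.63 + 0.02 = 3.39
Σ x·lx·mx = 8.01; T = 8.01/3.39 = 2.36283…
r ≈ ln(R0)/T = ln(3.39)/2.36283… = 0.51668… → 0.517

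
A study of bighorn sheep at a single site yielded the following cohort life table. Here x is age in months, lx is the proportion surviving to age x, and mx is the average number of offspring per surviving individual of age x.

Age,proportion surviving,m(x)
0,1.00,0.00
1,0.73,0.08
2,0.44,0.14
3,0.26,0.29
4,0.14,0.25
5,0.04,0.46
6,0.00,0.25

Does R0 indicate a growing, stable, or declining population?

R0 = Σ lx·mx = 0 + 0.0584 + 0.0616 + 0.0754 + 0.035 + 0.0184 + 0 = 0.2488
R0 < 1, so the population is declining.

declining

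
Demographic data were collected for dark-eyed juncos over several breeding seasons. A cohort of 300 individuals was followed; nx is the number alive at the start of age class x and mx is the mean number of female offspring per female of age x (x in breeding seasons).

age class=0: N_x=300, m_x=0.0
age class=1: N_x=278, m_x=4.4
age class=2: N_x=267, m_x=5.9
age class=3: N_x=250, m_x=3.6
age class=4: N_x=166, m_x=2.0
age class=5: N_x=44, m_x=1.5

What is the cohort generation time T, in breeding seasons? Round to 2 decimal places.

2.13

lx = nx/n0 = nx/300: 1, 0.92667…, 0.89, 0.83333…, 0.55333…, 0.14667…
lx·mx: 0, 4.077333…, 5.251, 3…, 1.106667…, 0.22… → R0 = 13.655…
x·lx·mx: 0, 4.077333…, 10.502, 9…, 4.426667…, 1.1… → Σ = 29.106…
T = 29.106… / 13.655… = 2.131527… → 2.13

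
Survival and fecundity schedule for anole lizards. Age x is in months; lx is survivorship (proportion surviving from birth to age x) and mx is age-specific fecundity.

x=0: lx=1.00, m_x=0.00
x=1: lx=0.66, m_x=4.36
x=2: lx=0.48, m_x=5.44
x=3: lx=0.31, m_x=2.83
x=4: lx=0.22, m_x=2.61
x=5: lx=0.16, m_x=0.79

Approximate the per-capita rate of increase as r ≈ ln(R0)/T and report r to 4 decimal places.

1.0115

R0 = Σ lx·mx = 0 + 2.8776 + 2.6112 + 0.8773 + 0.5742 + 0.1264 = 7.0667
Σ x·lx·mx = 13.6607; T = 13.6607/7.0667 = 1.93311…
r ≈ ln(R0)/T = ln(7.0667)/1.93311… = 1.011528… → 1.0115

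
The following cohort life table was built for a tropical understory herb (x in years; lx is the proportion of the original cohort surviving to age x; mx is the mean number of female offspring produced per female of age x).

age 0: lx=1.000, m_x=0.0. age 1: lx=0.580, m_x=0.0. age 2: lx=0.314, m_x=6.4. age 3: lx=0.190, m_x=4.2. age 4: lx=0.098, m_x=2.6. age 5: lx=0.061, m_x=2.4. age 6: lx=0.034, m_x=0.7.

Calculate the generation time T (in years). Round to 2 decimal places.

2.57

lx·mx: 0, 0, 2.0096, 0.798, 0.2548, 0.1464, 0.0238 → R0 = 3.2326
x·lx·mx: 0, 0, 4.0192, 2.394, 1.0192, 0.732, 0.1428 → Σ = 8.3072
T = 8.3072 / 3.2326 = 2.56982… → 2.57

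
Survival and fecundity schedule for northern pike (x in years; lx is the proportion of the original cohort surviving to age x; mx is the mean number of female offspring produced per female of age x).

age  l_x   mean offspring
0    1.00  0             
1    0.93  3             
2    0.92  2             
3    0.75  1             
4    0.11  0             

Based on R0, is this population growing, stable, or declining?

growing

R0 = Σ lx·mx = 0 + 2.79 + 1.84 + 0.75 + 0 = 5.38
R0 > 1, so the population is growing.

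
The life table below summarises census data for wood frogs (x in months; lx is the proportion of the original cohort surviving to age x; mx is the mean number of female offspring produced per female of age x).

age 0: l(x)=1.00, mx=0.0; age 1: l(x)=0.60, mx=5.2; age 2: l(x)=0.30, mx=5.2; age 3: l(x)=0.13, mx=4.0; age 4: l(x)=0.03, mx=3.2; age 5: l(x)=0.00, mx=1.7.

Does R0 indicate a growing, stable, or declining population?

growing

R0 = Σ lx·mx = 0 + 3.12 + 1.56 + 0.52 + 0.096 + 0 = 5.296
R0 > 1, so the population is growing.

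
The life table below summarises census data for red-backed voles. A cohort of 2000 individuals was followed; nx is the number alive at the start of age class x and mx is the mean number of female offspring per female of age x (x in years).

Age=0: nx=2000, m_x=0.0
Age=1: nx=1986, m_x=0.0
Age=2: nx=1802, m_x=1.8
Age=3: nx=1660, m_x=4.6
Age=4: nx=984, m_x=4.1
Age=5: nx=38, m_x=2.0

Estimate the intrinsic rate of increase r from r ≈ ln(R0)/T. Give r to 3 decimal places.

lx = nx/n0 = nx/2000: 1, 0.993, 0.901, 0.83, 0.492, 0.019
R0 = Σ lx·mx = 0 + 0 + 1.6218 + 3.818 + 2.0172 + 0.038 = 7.495
Σ x·lx·mx = 22.9564; T = 22.9564/7.495 = 3.0629…
r ≈ ln(R0)/T = ln(7.495)/3.0629… = 0.65762… → 0.658

0.658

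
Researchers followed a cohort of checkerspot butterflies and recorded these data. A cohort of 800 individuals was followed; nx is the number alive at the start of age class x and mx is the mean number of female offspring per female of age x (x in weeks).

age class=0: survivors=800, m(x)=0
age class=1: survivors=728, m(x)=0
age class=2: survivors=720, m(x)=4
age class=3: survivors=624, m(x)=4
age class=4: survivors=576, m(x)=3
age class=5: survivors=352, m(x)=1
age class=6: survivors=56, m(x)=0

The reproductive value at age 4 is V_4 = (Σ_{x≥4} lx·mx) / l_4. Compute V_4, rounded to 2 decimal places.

3.61

lx = nx/n0 = nx/800: 1, 0.91, 0.9, 0.78, 0.72, 0.44, 0.07
lx·mx for x ≥ 4: 2.16, 0.44, 0 → sum = 2.6
V_4 = 2.6 / l_4 = 2.6 / 0.72 = 3.611111… → 3.61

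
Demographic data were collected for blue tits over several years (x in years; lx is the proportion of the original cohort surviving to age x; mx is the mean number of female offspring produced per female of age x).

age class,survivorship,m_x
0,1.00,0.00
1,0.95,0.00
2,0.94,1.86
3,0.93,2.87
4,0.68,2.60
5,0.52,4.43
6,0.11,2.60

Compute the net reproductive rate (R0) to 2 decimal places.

lx·mx by age: 0, 0, 1.7484, 2.6691, 1.768, 2.3036, 0.286
R0 = Σ lx·mx = 8.7751 → 8.78

8.78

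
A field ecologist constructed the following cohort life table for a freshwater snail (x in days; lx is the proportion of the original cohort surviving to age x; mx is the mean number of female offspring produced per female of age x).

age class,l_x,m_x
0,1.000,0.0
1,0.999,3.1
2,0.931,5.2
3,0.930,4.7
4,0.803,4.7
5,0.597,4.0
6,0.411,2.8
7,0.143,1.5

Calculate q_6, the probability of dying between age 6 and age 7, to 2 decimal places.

q_6 = (l_6 − l_7) / l_6 = (0.411 − 0.143) / 0.411
     = 0.268 / 0.411 = 0.652068… → 0.65

0.65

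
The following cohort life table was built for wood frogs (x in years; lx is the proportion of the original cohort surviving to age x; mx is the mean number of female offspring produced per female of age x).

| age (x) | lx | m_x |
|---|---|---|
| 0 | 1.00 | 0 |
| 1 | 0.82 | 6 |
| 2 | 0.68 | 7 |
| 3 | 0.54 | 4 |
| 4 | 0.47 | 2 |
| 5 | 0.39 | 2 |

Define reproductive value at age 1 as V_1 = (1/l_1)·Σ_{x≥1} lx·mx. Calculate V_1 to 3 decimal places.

16.537

lx·mx for x ≥ 1: 4.92, 4.76, 2.16, 0.94, 0.78 → sum = 13.56
V_1 = 13.56 / l_1 = 13.56 / 0.82 = 16.536585… → 16.537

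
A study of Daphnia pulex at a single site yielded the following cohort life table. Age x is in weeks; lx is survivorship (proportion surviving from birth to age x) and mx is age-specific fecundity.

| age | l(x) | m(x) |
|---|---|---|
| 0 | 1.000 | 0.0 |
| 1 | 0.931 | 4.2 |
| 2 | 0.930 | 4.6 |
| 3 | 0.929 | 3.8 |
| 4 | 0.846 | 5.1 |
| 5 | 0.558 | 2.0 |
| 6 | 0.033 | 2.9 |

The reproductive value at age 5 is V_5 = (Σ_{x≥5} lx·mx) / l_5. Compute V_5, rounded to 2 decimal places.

lx·mx for x ≥ 5: 1.116, 0.0957 → sum = 1.2117
V_5 = 1.2117 / l_5 = 1.2117 / 0.558 = 2.171505… → 2.17

2.17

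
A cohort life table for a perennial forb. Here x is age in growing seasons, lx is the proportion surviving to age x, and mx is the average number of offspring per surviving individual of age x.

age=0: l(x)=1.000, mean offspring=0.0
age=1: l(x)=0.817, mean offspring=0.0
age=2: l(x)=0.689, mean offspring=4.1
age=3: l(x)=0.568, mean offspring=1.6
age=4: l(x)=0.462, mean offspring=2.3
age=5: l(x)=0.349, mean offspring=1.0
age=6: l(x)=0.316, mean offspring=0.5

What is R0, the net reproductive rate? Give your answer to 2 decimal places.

lx·mx by age: 0, 0, 2.8249, 0.9088, 1.0626, 0.349, 0.158
R0 = Σ lx·mx = 5.3033 → 5.30

5.30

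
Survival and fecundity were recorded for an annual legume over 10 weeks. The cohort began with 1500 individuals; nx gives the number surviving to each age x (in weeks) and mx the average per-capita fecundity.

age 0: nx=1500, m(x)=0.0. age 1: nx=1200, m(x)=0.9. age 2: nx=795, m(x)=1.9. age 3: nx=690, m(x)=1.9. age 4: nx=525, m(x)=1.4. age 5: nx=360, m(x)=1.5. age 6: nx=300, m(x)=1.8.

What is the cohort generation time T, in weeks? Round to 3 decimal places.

lx = nx/n0 = nx/1500: 1, 0.8, 0.53, 0.46, 0.35, 0.24, 0.2
lx·mx: 0, 0.72, 1.007, 0.874, 0.49, 0.36, 0.36 → R0 = 3.811
x·lx·mx: 0, 0.72, 2.014, 2.622, 1.96, 1.8, 2.16 → Σ = 11.276
T = 11.276 / 3.811 = 2.958803… → 2.959

2.959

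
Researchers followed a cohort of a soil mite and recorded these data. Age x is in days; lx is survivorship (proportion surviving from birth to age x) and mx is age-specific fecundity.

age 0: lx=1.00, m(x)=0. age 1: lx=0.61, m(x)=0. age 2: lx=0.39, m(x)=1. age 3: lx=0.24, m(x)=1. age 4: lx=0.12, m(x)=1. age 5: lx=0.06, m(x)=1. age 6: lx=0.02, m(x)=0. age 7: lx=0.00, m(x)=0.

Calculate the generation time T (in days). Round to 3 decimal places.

lx·mx: 0, 0, 0.39, 0.24, 0.12, 0.06, 0, 0 → R0 = 0.81
x·lx·mx: 0, 0, 0.78, 0.72, 0.48, 0.3, 0, 0 → Σ = 2.28
T = 2.28 / 0.81 = 2.814815… → 2.815

2.815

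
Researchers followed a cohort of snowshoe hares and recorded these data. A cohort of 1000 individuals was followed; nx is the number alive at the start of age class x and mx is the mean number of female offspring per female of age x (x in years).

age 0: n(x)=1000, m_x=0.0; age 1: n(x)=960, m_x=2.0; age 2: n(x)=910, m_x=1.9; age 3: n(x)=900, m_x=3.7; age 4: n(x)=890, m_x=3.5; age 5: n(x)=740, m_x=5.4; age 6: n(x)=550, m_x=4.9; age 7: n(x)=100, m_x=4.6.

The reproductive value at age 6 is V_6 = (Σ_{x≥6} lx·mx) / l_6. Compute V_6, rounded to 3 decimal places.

5.736

lx = nx/n0 = nx/1000: 1, 0.96, 0.91, 0.9, 0.89, 0.74, 0.55, 0.1
lx·mx for x ≥ 6: 2.695, 0.46 → sum = 3.155
V_6 = 3.155 / l_6 = 3.155 / 0.55 = 5.736364… → 5.736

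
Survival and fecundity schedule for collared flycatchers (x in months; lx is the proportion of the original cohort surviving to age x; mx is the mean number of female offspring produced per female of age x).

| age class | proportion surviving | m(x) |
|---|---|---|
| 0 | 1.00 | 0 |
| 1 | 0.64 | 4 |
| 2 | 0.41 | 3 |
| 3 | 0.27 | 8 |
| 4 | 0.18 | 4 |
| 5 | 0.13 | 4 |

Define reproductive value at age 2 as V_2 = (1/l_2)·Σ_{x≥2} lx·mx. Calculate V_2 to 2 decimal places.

lx·mx for x ≥ 2: 1.23, 2.16, 0.72, 0.52 → sum = 4.63
V_2 = 4.63 / l_2 = 4.63 / 0.41 = 11.292683… → 11.29

11.29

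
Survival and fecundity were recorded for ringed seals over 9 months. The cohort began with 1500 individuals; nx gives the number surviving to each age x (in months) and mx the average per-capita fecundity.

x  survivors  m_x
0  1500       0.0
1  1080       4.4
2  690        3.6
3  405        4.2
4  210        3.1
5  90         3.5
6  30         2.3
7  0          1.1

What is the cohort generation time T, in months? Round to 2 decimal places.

1.95

lx = nx/n0 = nx/1500: 1, 0.72, 0.46, 0.27, 0.14, 0.06, 0.02, 0
lx·mx: 0, 3.168, 1.656, 1.134, 0.434, 0.21, 0.046, 0 → R0 = 6.648
x·lx·mx: 0, 3.168, 3.312, 3.402, 1.736, 1.05, 0.276, 0 → Σ = 12.944
T = 12.944 / 6.648 = 1.947052… → 1.95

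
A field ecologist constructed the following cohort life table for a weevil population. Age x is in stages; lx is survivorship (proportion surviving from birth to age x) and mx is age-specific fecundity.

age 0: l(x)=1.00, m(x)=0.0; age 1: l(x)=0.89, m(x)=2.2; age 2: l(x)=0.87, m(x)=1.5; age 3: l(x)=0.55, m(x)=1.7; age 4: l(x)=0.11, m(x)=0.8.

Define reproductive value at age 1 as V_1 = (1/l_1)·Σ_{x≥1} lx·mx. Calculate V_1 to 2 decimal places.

lx·mx for x ≥ 1: 1.958, 1.305, 0.935, 0.088 → sum = 4.286
V_1 = 4.286 / l_1 = 4.286 / 0.89 = 4.81573… → 4.82

4.82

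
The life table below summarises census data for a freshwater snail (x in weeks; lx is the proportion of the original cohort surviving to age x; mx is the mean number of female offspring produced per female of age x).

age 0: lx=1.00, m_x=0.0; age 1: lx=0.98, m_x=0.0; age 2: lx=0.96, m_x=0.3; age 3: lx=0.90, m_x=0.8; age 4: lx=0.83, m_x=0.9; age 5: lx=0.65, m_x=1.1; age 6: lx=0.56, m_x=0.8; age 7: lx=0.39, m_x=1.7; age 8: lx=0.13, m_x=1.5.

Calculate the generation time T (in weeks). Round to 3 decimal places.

4.817

lx·mx: 0, 0, 0.288, 0.72, 0.747, 0.715, 0.448, 0.663, 0.195 → R0 = 3.776
x·lx·mx: 0, 0, 0.576, 2.16, 2.988, 3.575, 2.688, 4.641, 1.56 → Σ = 18.188
T = 18.188 / 3.776 = 4.816737… → 4.817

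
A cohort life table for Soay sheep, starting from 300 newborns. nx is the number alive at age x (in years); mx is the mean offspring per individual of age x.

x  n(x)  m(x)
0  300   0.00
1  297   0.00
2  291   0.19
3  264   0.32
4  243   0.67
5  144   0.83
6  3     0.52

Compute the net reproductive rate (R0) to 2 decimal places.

1.41

lx = nx/n0 = nx/300: 1, 0.99, 0.97, 0.88, 0.81, 0.48, 0.01
lx·mx by age: 0, 0, 0.1843, 0.2816, 0.5427, 0.3984, 0.0052
R0 = Σ lx·mx = 1.4122 → 1.41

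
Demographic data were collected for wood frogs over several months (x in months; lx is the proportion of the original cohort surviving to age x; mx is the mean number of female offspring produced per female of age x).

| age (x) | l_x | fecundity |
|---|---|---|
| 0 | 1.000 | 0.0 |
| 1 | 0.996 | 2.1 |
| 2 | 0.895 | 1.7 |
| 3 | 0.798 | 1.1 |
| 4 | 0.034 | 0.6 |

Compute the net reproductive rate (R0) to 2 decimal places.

lx·mx by age: 0, 2.0916, 1.5215, 0.8778, 0.0204
R0 = Σ lx·mx = 4.5113 → 4.51

4.51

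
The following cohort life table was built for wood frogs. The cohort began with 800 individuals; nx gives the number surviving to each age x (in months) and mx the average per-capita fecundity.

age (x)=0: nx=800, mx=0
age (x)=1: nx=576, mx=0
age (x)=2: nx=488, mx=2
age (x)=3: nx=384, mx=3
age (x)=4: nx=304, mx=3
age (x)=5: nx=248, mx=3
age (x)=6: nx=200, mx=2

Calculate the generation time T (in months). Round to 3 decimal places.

lx = nx/n0 = nx/800: 1, 0.72, 0.61, 0.48, 0.38, 0.31, 0.25
lx·mx: 0, 0, 1.22, 1.44, 1.14, 0.93, 0.5 → R0 = 5.23
x·lx·mx: 0, 0, 2.44, 4.32, 4.56, 4.65, 3 → Σ = 18.97
T = 18.97 / 5.23 = 3.627151… → 3.627

3.627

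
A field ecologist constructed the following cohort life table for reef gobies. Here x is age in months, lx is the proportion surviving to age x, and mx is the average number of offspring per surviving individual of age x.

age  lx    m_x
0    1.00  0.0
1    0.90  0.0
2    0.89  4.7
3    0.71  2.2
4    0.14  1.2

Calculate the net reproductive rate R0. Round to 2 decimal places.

5.91

lx·mx by age: 0, 0, 4.183, 1.562, 0.168
R0 = Σ lx·mx = 5.913 → 5.91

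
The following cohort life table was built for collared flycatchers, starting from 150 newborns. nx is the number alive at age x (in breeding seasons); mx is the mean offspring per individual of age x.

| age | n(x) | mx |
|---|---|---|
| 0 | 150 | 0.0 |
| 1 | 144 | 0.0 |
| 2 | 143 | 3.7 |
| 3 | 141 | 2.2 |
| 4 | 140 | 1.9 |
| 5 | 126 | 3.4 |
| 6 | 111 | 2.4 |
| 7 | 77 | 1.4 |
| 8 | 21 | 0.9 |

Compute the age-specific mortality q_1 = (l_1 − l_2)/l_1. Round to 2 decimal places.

lx = nx/n0 = nx/150: 1, 0.96, 0.95333…, 0.94, 0.93333…, 0.84, 0.74, 0.51333…, 0.14
q_1 = (l_1 − l_2) / l_1 = (0.96 − 0.953333…) / 0.96
     = 0.006667… / 0.96 = 0.006944… → 0.01

0.01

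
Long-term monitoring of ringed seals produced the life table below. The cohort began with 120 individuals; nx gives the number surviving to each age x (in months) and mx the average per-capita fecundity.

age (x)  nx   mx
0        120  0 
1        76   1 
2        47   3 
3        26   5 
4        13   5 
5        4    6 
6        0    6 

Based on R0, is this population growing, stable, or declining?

growing

lx = nx/n0 = nx/120: 1, 0.63333…, 0.39167…, 0.21667…, 0.10833…, 0.03333…, 0
R0 = Σ lx·mx = 0 + 0.633333… + 1.175… + 1.083333… + 0.541667… + 0.2… + 0 = 3.633333…
R0 > 1, so the population is growing.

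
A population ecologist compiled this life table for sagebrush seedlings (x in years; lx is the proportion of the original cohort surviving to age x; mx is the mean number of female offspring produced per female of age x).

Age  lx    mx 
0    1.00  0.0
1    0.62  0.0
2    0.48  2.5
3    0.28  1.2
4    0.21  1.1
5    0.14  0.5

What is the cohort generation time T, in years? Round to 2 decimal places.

2.55

lx·mx: 0, 0, 1.2, 0.336, 0.231, 0.07 → R0 = 1.837
x·lx·mx: 0, 0, 2.4, 1.008, 0.924, 0.35 → Σ = 4.682
T = 4.682 / 1.837 = 2.548721… → 2.55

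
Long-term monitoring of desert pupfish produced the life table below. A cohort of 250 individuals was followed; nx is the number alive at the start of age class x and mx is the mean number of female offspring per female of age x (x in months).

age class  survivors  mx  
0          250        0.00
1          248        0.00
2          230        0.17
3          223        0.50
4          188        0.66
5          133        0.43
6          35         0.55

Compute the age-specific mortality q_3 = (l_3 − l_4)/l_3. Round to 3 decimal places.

0.157

lx = nx/n0 = nx/250: 1, 0.992, 0.92, 0.892, 0.752, 0.532, 0.14
q_3 = (l_3 − l_4) / l_3 = (0.892 − 0.752) / 0.892
     = 0.14 / 0.892 = 0.156951… → 0.157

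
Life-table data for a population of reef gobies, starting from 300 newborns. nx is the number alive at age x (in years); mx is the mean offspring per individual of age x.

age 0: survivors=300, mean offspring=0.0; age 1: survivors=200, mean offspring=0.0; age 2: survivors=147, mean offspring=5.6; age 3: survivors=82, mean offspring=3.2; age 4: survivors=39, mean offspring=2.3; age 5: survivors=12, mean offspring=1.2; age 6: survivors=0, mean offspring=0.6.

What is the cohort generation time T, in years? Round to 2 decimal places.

2.41

lx = nx/n0 = nx/300: 1, 0.66667…, 0.49, 0.27333…, 0.13, 0.04, 0
lx·mx: 0, 0, 2.744, 0.874667…, 0.299, 0.048, 0 → R0 = 3.965667…
x·lx·mx: 0, 0, 5.488, 2.624…, 1.196, 0.24, 0 → Σ = 9.548…
T = 9.548… / 3.965667… = 2.407666… → 2.41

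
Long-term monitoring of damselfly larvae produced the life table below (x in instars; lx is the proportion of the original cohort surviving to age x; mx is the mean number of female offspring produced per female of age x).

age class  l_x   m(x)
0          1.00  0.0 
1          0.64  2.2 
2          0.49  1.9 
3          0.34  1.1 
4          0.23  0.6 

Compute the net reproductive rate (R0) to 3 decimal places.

2.851

lx·mx by age: 0, 1.408, 0.931, 0.374, 0.138
R0 = Σ lx·mx = 2.851 → 2.851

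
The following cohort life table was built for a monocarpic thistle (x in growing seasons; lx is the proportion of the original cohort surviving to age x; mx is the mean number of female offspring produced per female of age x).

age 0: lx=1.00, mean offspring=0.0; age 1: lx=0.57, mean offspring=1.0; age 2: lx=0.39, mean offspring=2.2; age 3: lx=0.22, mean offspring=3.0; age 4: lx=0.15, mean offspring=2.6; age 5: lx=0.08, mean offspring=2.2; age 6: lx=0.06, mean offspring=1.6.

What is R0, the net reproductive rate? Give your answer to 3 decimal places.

2.750

lx·mx by age: 0, 0.57, 0.858, 0.66, 0.39, 0.176, 0.096
R0 = Σ lx·mx = 2.75 → 2.750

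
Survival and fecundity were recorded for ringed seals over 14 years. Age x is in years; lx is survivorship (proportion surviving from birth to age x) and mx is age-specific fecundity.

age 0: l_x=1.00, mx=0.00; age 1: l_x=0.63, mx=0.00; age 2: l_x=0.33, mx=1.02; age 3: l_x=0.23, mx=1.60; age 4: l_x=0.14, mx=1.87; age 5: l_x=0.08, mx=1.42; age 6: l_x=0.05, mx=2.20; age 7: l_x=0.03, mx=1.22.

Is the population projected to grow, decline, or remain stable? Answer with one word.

R0 = Σ lx·mx = 0 + 0 + 0.3366 + 0.368 + 0.2618 + 0.1136 + 0.11 + 0.0366 = 1.2266
R0 > 1, so the population is growing.

growing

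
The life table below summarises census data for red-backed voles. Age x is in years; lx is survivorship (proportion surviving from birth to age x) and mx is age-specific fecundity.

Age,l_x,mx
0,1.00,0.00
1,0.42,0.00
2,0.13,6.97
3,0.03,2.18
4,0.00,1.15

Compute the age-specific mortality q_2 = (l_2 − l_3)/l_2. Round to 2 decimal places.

0.77

q_2 = (l_2 − l_3) / l_2 = (0.13 − 0.03) / 0.13
     = 0.1 / 0.13 = 0.769231… → 0.77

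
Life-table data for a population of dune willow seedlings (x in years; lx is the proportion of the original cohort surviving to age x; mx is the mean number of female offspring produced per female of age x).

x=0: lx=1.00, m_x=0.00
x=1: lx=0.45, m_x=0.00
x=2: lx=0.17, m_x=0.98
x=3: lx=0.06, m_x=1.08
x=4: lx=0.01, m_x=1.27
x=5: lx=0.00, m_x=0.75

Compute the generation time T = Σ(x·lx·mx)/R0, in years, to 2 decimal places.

2.37

lx·mx: 0, 0, 0.1666, 0.0648, 0.0127, 0 → R0 = 0.2441
x·lx·mx: 0, 0, 0.3332, 0.1944, 0.0508, 0 → Σ = 0.5784
T = 0.5784 / 0.2441 = 2.369521… → 2.37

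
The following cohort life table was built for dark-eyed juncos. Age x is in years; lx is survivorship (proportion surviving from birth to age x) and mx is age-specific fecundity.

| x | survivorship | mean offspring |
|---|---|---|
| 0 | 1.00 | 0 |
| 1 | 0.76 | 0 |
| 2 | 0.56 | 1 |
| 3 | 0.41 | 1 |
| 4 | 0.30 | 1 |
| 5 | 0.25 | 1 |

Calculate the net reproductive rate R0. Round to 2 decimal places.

1.52

lx·mx by age: 0, 0, 0.56, 0.41, 0.3, 0.25
R0 = Σ lx·mx = 1.52 → 1.52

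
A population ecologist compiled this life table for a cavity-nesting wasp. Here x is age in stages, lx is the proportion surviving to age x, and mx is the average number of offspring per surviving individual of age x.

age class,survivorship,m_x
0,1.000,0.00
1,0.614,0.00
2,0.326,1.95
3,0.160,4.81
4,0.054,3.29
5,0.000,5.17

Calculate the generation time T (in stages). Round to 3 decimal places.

lx·mx: 0, 0, 0.6357, 0.7696, 0.17766, 0 → R0 = 1.58296
x·lx·mx: 0, 0, 1.2714, 2.3088, 0.71064, 0 → Σ = 4.29084
T = 4.29084 / 1.58296 = 2.710643… → 2.711

2.711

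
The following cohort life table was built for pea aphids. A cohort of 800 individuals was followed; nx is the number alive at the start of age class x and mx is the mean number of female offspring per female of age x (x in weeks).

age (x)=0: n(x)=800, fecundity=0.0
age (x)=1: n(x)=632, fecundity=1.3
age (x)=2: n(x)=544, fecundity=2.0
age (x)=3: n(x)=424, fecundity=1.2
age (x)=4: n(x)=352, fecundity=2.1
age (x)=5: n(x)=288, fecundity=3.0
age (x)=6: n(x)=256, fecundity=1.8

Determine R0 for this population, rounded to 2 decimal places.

lx = nx/n0 = nx/800: 1, 0.79, 0.68, 0.53, 0.44, 0.36, 0.32
lx·mx by age: 0, 1.027, 1.36, 0.636, 0.924, 1.08, 0.576
R0 = Σ lx·mx = 5.603 → 5.60

5.60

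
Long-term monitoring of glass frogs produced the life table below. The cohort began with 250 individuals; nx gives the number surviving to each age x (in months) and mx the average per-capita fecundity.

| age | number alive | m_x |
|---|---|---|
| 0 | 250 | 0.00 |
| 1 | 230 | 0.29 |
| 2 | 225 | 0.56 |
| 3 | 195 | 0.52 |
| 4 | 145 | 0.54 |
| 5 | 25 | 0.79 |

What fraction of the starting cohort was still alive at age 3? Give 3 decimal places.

0.780

l_3 = n_3/n_0 = 195/250 = 0.78 → 0.780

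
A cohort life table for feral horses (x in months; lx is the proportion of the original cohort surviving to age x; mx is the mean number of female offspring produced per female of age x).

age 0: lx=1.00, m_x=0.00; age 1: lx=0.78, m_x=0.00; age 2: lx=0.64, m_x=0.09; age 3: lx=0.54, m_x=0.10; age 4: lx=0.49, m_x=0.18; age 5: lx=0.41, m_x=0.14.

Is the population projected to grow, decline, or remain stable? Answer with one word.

R0 = Σ lx·mx = 0 + 0 + 0.0576 + 0.054 + 0.0882 + 0.0574 = 0.2572
R0 < 1, so the population is declining.

declining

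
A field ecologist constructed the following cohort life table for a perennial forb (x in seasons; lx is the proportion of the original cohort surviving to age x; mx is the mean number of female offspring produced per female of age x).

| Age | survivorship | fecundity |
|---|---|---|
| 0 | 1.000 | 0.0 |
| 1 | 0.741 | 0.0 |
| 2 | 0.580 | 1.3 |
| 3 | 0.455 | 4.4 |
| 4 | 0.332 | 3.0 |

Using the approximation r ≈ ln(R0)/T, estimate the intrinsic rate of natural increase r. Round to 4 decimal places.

R0 = Σ lx·mx = 0 + 0 + 0.754 + 2.002 + 0.996 = 3.752
Σ x·lx·mx = 11.498; T = 11.498/3.752 = 3.0645…
r ≈ ln(R0)/T = ln(3.752)/3.0645… = 0.431486… → 0.4315

0.4315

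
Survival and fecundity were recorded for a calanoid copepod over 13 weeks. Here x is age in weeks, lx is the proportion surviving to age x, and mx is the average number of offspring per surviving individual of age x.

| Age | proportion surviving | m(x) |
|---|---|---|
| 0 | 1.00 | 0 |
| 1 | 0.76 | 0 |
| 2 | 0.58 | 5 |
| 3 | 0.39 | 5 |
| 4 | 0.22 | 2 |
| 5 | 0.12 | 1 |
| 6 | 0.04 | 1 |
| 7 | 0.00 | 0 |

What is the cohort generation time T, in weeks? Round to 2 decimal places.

2.61

lx·mx: 0, 0, 2.9, 1.95, 0.44, 0.12, 0.04, 0 → R0 = 5.45
x·lx·mx: 0, 0, 5.8, 5.85, 1.76, 0.6, 0.24, 0 → Σ = 14.25
T = 14.25 / 5.45 = 2.614679… → 2.61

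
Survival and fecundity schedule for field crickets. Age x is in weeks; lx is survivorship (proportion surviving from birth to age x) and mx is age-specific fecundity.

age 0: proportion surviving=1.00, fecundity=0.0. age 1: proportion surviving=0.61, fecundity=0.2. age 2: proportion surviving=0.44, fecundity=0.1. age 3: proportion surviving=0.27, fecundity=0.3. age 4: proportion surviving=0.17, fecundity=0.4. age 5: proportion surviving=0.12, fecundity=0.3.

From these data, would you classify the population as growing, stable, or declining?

R0 = Σ lx·mx = 0 + 0.122 + 0.044 + 0.081 + 0.068 + 0.036 = 0.351
R0 < 1, so the population is declining.

declining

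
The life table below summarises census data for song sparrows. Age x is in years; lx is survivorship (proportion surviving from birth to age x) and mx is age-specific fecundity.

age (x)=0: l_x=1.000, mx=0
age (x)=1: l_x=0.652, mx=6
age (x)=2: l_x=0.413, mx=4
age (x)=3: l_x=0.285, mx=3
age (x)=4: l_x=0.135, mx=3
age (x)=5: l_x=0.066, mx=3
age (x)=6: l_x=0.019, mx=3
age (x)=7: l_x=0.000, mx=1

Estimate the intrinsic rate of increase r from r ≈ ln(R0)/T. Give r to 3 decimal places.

1.088

R0 = Σ lx·mx = 0 + 3.912 + 1.652 + 0.855 + 0.405 + 0.198 + 0.057 + 0 = 7.079
Σ x·lx·mx = 12.733; T = 12.733/7.079 = 1.7987…
r ≈ ln(R0)/T = ln(7.079)/1.7987… = 1.08808… → 1.088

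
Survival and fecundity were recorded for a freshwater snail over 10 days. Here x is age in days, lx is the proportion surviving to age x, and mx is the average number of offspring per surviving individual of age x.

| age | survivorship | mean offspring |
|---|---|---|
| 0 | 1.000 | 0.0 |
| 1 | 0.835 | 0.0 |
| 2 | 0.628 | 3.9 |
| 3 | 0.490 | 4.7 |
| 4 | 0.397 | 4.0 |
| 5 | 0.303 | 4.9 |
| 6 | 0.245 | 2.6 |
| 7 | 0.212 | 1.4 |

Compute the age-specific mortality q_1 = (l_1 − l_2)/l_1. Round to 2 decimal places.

q_1 = (l_1 − l_2) / l_1 = (0.835 − 0.628) / 0.835
     = 0.207 / 0.835 = 0.247904… → 0.25

0.25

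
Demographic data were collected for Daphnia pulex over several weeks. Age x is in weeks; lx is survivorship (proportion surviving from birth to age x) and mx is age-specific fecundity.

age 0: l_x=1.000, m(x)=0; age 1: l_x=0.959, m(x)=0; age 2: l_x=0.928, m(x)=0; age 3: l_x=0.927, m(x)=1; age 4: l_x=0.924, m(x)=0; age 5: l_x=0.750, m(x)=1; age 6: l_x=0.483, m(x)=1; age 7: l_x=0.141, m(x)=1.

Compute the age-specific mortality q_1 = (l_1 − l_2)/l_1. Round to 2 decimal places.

0.03

q_1 = (l_1 − l_2) / l_1 = (0.959 − 0.928) / 0.959
     = 0.031 / 0.959 = 0.032325… → 0.03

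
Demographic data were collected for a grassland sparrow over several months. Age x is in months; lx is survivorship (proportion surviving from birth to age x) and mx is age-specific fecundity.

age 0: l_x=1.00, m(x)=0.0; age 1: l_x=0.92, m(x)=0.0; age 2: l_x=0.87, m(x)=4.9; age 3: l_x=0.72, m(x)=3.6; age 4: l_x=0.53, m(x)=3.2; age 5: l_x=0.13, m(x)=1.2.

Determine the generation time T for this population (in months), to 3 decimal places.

2.741

lx·mx: 0, 0, 4.263, 2.592, 1.696, 0.156 → R0 = 8.707
x·lx·mx: 0, 0, 8.526, 7.776, 6.784, 0.78 → Σ = 23.866
T = 23.866 / 8.707 = 2.741013… → 2.741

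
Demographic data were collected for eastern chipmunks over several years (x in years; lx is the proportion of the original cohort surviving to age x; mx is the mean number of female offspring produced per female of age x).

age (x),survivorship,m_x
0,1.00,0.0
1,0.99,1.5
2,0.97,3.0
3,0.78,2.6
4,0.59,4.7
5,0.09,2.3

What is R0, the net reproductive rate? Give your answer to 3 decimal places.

9.403

lx·mx by age: 0, 1.485, 2.91, 2.028, 2.773, 0.207
R0 = Σ lx·mx = 9.403 → 9.403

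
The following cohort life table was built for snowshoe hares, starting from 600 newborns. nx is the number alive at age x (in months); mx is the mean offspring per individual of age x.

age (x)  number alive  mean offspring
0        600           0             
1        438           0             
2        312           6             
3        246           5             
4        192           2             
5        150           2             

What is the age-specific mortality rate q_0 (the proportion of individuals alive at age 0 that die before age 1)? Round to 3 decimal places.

0.270

lx = nx/n0 = nx/600: 1, 0.73, 0.52, 0.41, 0.32, 0.25
q_0 = (l_0 − l_1) / l_0 = (1 − 0.73) / 1
     = 0.27 / 1 = 0.27 → 0.270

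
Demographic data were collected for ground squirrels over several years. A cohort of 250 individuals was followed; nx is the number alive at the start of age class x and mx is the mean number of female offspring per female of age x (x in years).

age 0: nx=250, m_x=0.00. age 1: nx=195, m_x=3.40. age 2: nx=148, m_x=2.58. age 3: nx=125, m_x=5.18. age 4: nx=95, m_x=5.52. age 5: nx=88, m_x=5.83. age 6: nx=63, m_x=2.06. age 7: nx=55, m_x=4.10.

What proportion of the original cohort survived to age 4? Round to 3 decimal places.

l_4 = n_4/n_0 = 95/250 = 0.38 → 0.380

0.380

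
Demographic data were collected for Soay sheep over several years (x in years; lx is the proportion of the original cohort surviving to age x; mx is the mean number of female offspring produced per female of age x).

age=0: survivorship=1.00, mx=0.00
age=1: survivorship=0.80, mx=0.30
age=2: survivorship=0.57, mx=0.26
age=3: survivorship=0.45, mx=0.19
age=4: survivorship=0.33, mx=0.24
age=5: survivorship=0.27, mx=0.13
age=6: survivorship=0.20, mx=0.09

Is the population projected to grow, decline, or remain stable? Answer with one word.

R0 = Σ lx·mx = 0 + 0.24 + 0.1482 + 0.0855 + 0.0792 + 0.0351 + 0.018 = 0.606
R0 < 1, so the population is declining.

declining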